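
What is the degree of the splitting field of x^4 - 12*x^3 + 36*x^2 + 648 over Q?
The degree of the splitting field over Q equals the order of the Galois group, so first determine the group. The polynomial is an irreducible quartic over Q and its discriminant is 78364164096 = 279936^2, a perfect square, so the Galois group is contained in A_4. The resolvent cubic y^3 - 36*y^2 - 2592*y splits completely over Q, which gives the Klein four-group V_4. The Galois group V_4 (4T2) has order 4, so the splitting field has degree 4 over Q.

4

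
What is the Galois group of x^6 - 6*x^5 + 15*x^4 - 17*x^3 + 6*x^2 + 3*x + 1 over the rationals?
The polynomial f is an irreducible sextic over Q, so G = Gal(f/Q) is one of the 16 transitive subgroups 6T1, ..., 6T16 of S_6. The discriminant of f is -177147, which is not a perfect square, so G is not contained in A_6. The transitive groups of degree 6 not contained in A_6 are: C_6 (6T1, order 6), S_3 (6T2, order 6), D_6 (6T3, order 12), C_3 x S_3 (6T5, order 18), A_4 x C_2 (6T6, order 24), S_4 (6T8, order 24), S_3 x S_3 (6T9, order 36), S_4 x C_2 (6T11, order 48), (S_3 x S_3) : C_2 (6T13, order 72), PGL(2,5) (6T14, order 120), S_6 (6T16, order 720). By Dedekind's theorem, for a prime p not dividing disc(f) the degrees of the irreducible factors of f mod p form the cycle type of an element of G. Factoring f modulo the 33 such primes p <= 139 (skipping 3, which divides the discriminant), each new pattern first appears at: mod 2: f = (x^6 + x^4 + x^3 + x + 1), pattern 6; mod 7: f = (x + 2)(x + 4)(x + 5)(x^3 + 4x^2 + 3x + 3), pattern 3+1+1+1; mod 17: f = (x^2 + 3x + 3)(x^2 + 11x + 12)(x^2 + 14x + 9), pattern 2+2+2; mod 19: f = (x^3 + 16x^2 + 3x + 8)(x^3 + 16x^2 + 3x + 12), pattern 3+3; mod 73: f = (x + 41)(x + 42)(x + 43)(x + 50)(x + 51)(x + 59), pattern 1+1+1+1+1+1. No other pattern occurs in this range, so the set of observed cycle types is {6, 3+1+1+1, 2+2+2, 3+3, 1+1+1+1+1+1}. The candidates containing elements of all these cycle types are C_3 x S_3 (6T5) of order 18, S_3 x S_3 (6T9) of order 36, (S_3 x S_3) : C_2 (6T13) of order 72, S_6 (6T16) of order 720; the others are excluded. The observed types are precisely the cycle types that occur in C_3 x S_3 (6T5). Each of the other remaining candidates has further cycle types, and by the Chebotarev density theorem the matching factorization patterns would occur for a proportion of primes equal to their share of the group: S_3 x S_3 (6T9) additionally contains elements of type 2+2+1+1 (9 of its 36 elements, about 25% of primes); (S_3 x S_3) : C_2 (6T13) additionally contains elements of type 4+2, 3+2+1, 2+2+1+1, 2+1+1+1+1 (45 of its 72 elements, about 62% of primes); S_6 (6T16) additionally contains elements of type 5+1, 4+2, 4+1+1, 3+2+1, 2+2+1+1, 2+1+1+1+1 (504 of its 720 elements, about 70% of primes). None of the 33 primes tested shows any such pattern (for each of these groups the chance of that is below 10^-4), which rules them out. Hence G = C_3 x S_3 (6T5), of order 18.

C_3 x S_3, the group 6T5 of order 18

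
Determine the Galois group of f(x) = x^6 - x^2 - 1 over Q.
The polynomial f is an irreducible sextic over Q, so G = Gal(f/Q) is one of the 16 transitive subgroups 6T1, ..., 6T16 of S_6. The discriminant of f is 33856 = 184^2, a perfect square, so G is contained in A_6. The transitive groups of degree 6 contained in A_6 are: A_4 (6T4, order 12), S_4 (6T7, order 24), (C_3 x C_3) : C_4 (6T10, order 36), PSL(2,5) (6T12, order 60), A_6 (6T15, order 360). By Dedekind's theorem, for a prime p not dividing disc(f) the degrees of the irreducible factors of f mod p form the cycle type of an element of G. Factoring f modulo the 79 such primes p <= 419 (skipping 2, 23, which divide the discriminant), each new pattern first appears at: mod 3: f = (x^3 + x^2 + 2x + 1)(x^3 + 2x^2 + 2x + 2), pattern 3+3; mod 5: f = (x^2 + 3)(x^4 + 2x^2 + 3), pattern 4+2; mod 19: f = (x + 5)(x + 14)(x^2 + 9x + 15)(x^2 + 10x + 15), pattern 2+2+1+1; mod 223: f = (x + 16)(x + 57)(x + 78)(x + 145)(x + 166)(x + 207), pattern 1+1+1+1+1+1. No other pattern occurs in this range, so the set of observed cycle types is {3+3, 4+2, 2+2+1+1, 1+1+1+1+1+1}. The candidates containing elements of all these cycle types are S_4 (6T7) of order 24, (C_3 x C_3) : C_4 (6T10) of order 36, A_6 (6T15) of order 360; the others are excluded. The observed types are precisely the cycle types that occur in S_4 (6T7). Each of the other remaining candidates has further cycle types, and by the Chebotarev density theorem the matching factorization patterns would occur for a proportion of primes equal to their share of the group: (C_3 x C_3) : C_4 (6T10) additionally contains elements of type 3+1+1+1 (4 of its 36 elements, about 11% of primes); A_6 (6T15) additionally contains elements of type 5+1, 3+1+1+1 (184 of its 360 elements, about 51% of primes). None of the 79 primes tested shows any such pattern (for each of these groups the chance of that is below 10^-4), which rules them out. Hence G = S_4 (6T7), of order 24.

S_4 (order 24)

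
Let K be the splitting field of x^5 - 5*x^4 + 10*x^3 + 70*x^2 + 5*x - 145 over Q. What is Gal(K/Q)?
The polynomial f is an irreducible quintic over Q, so G = Gal(f/Q) is a transitive subgroup of S_5: one of C_5 (5T1, order 5), D_5 (5T2, order 10), F_20 (5T3, order 20), A_5 (5T4, order 60) or S_5 (5T5, order 120). The discriminant of f is 18926796800000, which is not a perfect square, so G is not contained in A_5. The transitive groups of degree 5 not contained in A_5 are: F_20 (5T3, order 20), S_5 (5T5, order 120). By Dedekind's theorem, for a prime p not dividing disc(f) the degrees of the irreducible factors of f mod p form the cycle type of an element of G. Factoring f modulo the 18 such primes p <= 73 (skipping 2, 5, 19, which divide the discriminant), each new pattern first appears at: mod 3: f = (x + 1)(x^4 + x^2 + 2), pattern 4+1; mod 11: f = (x^5 + 6x^4 + 10x^3 + 4x^2 + 5x + 9), pattern 5; mod 29: f = (x)(x^2 + 5x + 25)(x^2 + 19x + 6), pattern 2+2+1. No other pattern occurs in this range, so the set of observed cycle types is {4+1, 5, 2+2+1}. The candidates containing elements of all these cycle types are F_20 (5T3) of order 20, S_5 (5T5) of order 120; the others are excluded. The observed types are precisely the cycle types that occur in F_20 (5T3) (apart from the identity). Each of the other remaining candidates has further cycle types, and by the Chebotarev density theorem the matching factorization patterns would occur for a proportion of primes equal to their share of the group: S_5 (5T5) additionally contains elements of type 3+2, 3+1+1, 2+1+1+1 (50 of its 120 elements, about 42% of primes). None of the 18 primes tested shows any such pattern (for each of these groups the chance of that is below 10^-4), which rules them out. Hence G = F_20 (5T3), of order 20.

F_20 (also written F20)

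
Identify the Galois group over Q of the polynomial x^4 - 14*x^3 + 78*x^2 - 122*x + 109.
V_4, the Klein four-group

The polynomial is an irreducible quartic over Q and its discriminant is 1224440064 = 34992^2, a perfect square, so the Galois group is contained in A_4. The resolvent cubic y^3 - 78*y^2 + 1272*y - 2240 splits completely over Q, which gives the Klein four-group V_4.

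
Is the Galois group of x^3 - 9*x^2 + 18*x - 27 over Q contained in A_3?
No

The polynomial is irreducible of degree 3 over Q. Its discriminant is -16767, which is not a perfect square. A Galois group lies in the alternating group exactly when the discriminant is a square in Q, so the Galois group (S_3) is not contained in A_3.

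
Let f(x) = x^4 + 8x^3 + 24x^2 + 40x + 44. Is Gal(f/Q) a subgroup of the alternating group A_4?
The polynomial is irreducible of degree 4 over Q. Its discriminant is 331776 = 576^2, a perfect square. A Galois group lies in the alternating group exactly when the discriminant is a square in Q, so the Galois group (A_4) is contained in A_4.

Yes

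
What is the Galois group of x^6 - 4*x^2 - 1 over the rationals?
The polynomial f is an irreducible sextic over Q, so G = Gal(f/Q) is one of the 16 transitive subgroups 6T1, ..., 6T16 of S_6. The discriminant of f is 3356224 = 1832^2, a perfect square, so G is contained in A_6. The transitive groups of degree 6 contained in A_6 are: A_4 (6T4, order 12), S_4 (6T7, order 24), (C_3 x C_3) : C_4 (6T10, order 36), PSL(2,5) (6T12, order 60), A_6 (6T15, order 360). By Dedekind's theorem, for a prime p not dividing disc(f) the degrees of the irreducible factors of f mod p form the cycle type of an element of G. Factoring f modulo the 79 such primes p <= 419 (skipping 2, 229, which divide the discriminant), each new pattern first appears at: mod 3: f = (x^3 + x^2 + 2x + 1)(x^3 + 2x^2 + 2x + 2), pattern 3+3; mod 7: f = (x^2 + 4)(x^4 + 3x^2 + 5), pattern 4+2; mod 23: f = (x + 9)(x + 14)(x^2 + x + 18)(x^2 + 22x + 18), pattern 2+2+1+1; mod 193: f = (x + 87)(x + 90)(x + 93)(x + 100)(x + 103)(x + 106), pattern 1+1+1+1+1+1. No other pattern occurs in this range, so the set of observed cycle types is {3+3, 4+2, 2+2+1+1, 1+1+1+1+1+1}. The candidates containing elements of all these cycle types are S_4 (6T7) of order 24, (C_3 x C_3) : C_4 (6T10) of order 36, A_6 (6T15) of order 360; the others are excluded. The observed types are precisely the cycle types that occur in S_4 (6T7). Each of the other remaining candidates has further cycle types, and by the Chebotarev density theorem the matching factorization patterns would occur for a proportion of primes equal to their share of the group: (C_3 x C_3) : C_4 (6T10) additionally contains elements of type 3+1+1+1 (4 of its 36 elements, about 11% of primes); A_6 (6T15) additionally contains elements of type 5+1, 3+1+1+1 (184 of its 360 elements, about 51% of primes). None of the 79 primes tested shows any such pattern (for each of these groups the chance of that is below 10^-4), which rules them out. Hence G = S_4 (6T7), of order 24.

S_4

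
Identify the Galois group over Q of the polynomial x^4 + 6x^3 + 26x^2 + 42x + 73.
V_4 (also written V4)

The polynomial is an irreducible quartic over Q and its discriminant is 9734400 = 3120^2, a perfect square, so the Galois group is contained in A_4. The resolvent cubic y^3 - 26*y^2 - 40*y + 3200 splits completely over Q, which gives the Klein four-group V_4.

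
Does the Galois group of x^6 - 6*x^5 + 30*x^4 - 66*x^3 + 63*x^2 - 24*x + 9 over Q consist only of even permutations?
The polynomial is irreducible of degree 6 over Q. Its discriminant is -5217636731328, which is not a perfect square. A Galois group lies in the alternating group exactly when the discriminant is a square in Q, so the Galois group (PGL(2,5)) is not contained in A_6.

No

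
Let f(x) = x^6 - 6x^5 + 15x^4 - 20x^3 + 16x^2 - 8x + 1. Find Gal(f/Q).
The polynomial f is an irreducible sextic over Q, so G = Gal(f/Q) is one of the 16 transitive subgroups 6T1, ..., 6T16 of S_6. The discriminant of f is 61504 = 248^2, a perfect square, so G is contained in A_6. The transitive groups of degree 6 contained in A_6 are: A_4 (6T4, order 12), S_4 (6T7, order 24), (C_3 x C_3) : C_4 (6T10, order 36), PSL(2,5) (6T12, order 60), A_6 (6T15, order 360). By Dedekind's theorem, for a prime p not dividing disc(f) the degrees of the irreducible factors of f mod p form the cycle type of an element of G. Factoring f modulo the 79 such primes p <= 419 (skipping 2, 31, which divide the discriminant), each new pattern first appears at: mod 3: f = (x^2 + x + 2)(x^4 + 2x^3 + 2x^2 + x + 2), pattern 4+2; mod 5: f = (x^3 + x^2 + 3x + 1)(x^3 + 3x^2 + 4x + 1), pattern 3+3; mod 11: f = (x + 2)(x + 7)(x^2 + 2x + 4)(x^2 + 5x + 1), pattern 2+2+1+1; mod 67: f = (x + 1)(x + 2)(x + 10)(x + 55)(x + 63)(x + 64), pattern 1+1+1+1+1+1. No other pattern occurs in this range, so the set of observed cycle types is {4+2, 3+3, 2+2+1+1, 1+1+1+1+1+1}. The candidates containing elements of all these cycle types are S_4 (6T7) of order 24, (C_3 x C_3) : C_4 (6T10) of order 36, A_6 (6T15) of order 360; the others are excluded. The observed types are precisely the cycle types that occur in S_4 (6T7). Each of the other remaining candidates has further cycle types, and by the Chebotarev density theorem the matching factorization patterns would occur for a proportion of primes equal to their share of the group: (C_3 x C_3) : C_4 (6T10) additionally contains elements of type 3+1+1+1 (4 of its 36 elements, about 11% of primes); A_6 (6T15) additionally contains elements of type 5+1, 3+1+1+1 (184 of its 360 elements, about 51% of primes). None of the 79 primes tested shows any such pattern (for each of these groups the chance of that is below 10^-4), which rules them out. Hence G = S_4 (6T7), of order 24.

S_4, S_4(6d), the S_4-action on 6 points inside A_6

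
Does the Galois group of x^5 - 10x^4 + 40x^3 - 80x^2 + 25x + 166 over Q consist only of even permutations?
Yes

The polynomial is irreducible of degree 5 over Q. Its discriminant is 58564000000 = 242000^2, a perfect square. A Galois group lies in the alternating group exactly when the discriminant is a square in Q, so the Galois group (A_5) is contained in A_5.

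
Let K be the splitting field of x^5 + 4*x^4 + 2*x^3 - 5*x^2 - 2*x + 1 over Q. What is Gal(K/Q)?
C_5

The polynomial f is an irreducible quintic over Q, so G = Gal(f/Q) is a transitive subgroup of S_5: one of C_5 (5T1, order 5), D_5 (5T2, order 10), F_20 (5T3, order 20), A_5 (5T4, order 60) or S_5 (5T5, order 120). The discriminant of f is 14641 = 121^2, a perfect square, so G is contained in A_5. The transitive groups of degree 5 contained in A_5 are: C_5 (5T1, order 5), D_5 (5T2, order 10), A_5 (5T4, order 60). By Dedekind's theorem, for a prime p not dividing disc(f) the degrees of the irreducible factors of f mod p form the cycle type of an element of G. Factoring f modulo the 14 such primes p <= 47 (skipping 11, which divides the discriminant), each new pattern first appears at: mod 2: f = (x^5 + x^2 + 1), pattern 5; mod 23: f = (x + 5)(x + 7)(x + 11)(x + 12)(x + 15), pattern 1+1+1+1+1. No other pattern occurs in this range, so the set of observed cycle types is {5, 1+1+1+1+1}. The candidates containing elements of all these cycle types are C_5 (5T1) of order 5, D_5 (5T2) of order 10, A_5 (5T4) of order 60; the others are excluded. The observed types are precisely the cycle types that occur in C_5 (5T1). Each of the other remaining candidates has further cycle types, and by the Chebotarev density theorem the matching factorization patterns would occur for a proportion of primes equal to their share of the group: D_5 (5T2) additionally contains elements of type 2+2+1 (5 of its 10 elements, about 50% of primes); A_5 (5T4) additionally contains elements of type 3+1+1, 2+2+1 (35 of its 60 elements, about 58% of primes). None of the 14 primes tested shows any such pattern (for each of these groups the chance of that is below 10^-4), which rules them out. Hence G = C_5 (5T1), of order 5.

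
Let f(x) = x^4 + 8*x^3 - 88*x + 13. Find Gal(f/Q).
The polynomial is an irreducible quartic over Q and its discriminant is -257465088, which is not a perfect square, so the Galois group is not contained in A_4. The resolvent cubic y^3 - 756*y - 8576 has exactly one rational root, so the Galois group is C_4 or D_4. The quartic remains irreducible over Q(sqrt(disc)), so the group is D_4.

D_4, the dihedral group of order 8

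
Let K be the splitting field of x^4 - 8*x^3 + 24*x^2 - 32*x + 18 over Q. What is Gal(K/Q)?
D_4 (order 8)

The polynomial is an irreducible quartic over Q and its discriminant is 2048, which is not a perfect square, so the Galois group is not contained in A_4. The resolvent cubic y^3 - 24*y^2 + 184*y - 448 has exactly one rational root, so the Galois group is C_4 or D_4. The quartic remains irreducible over Q(sqrt(disc)), so the group is D_4.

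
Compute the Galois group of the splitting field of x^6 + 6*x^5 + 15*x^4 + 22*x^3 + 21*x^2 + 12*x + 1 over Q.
The polynomial f is an irreducible sextic over Q, so G = Gal(f/Q) is one of the 16 transitive subgroups 6T1, ..., 6T16 of S_6. The discriminant of f is 5038848, which is not a perfect square, so G is not contained in A_6. The transitive groups of degree 6 not contained in A_6 are: C_6 (6T1, order 6), S_3 (6T2, order 6), D_6 (6T3, order 12), C_3 x S_3 (6T5, order 18), A_4 x C_2 (6T6, order 24), S_4 (6T8, order 24), S_3 x S_3 (6T9, order 36), S_4 x C_2 (6T11, order 48), (S_3 x S_3) : C_2 (6T13, order 72), PGL(2,5) (6T14, order 120), S_6 (6T16, order 720). By Dedekind's theorem, for a prime p not dividing disc(f) the degrees of the irreducible factors of f mod p form the cycle type of an element of G. Factoring f modulo the 23 such primes p <= 97 (skipping 2, 3, which divide the discriminant), each new pattern first appears at: mod 5: f = (x^6 + x^5 + 2x^3 + x^2 + 2x + 1), pattern 6; mod 11: f = (x + 7)(x + 9)(x^2 + 5x + 2)(x^2 + 7x + 9), pattern 2+2+1+1; mod 13: f = (x + 8)(x + 9)(x + 12)(x^3 + 3x^2 + 3x + 11), pattern 3+1+1+1; mod 31: f = (x^2 + 19x + 14)(x^2 + 24x + 3)(x^2 + 25x + 17), pattern 2+2+2; mod 97: f = (x^3 + 3x^2 + 3x + 12)(x^3 + 3x^2 + 3x + 89), pattern 3+3. No other pattern occurs in this range, so the set of observed cycle types is {6, 2+2+1+1, 3+1+1+1, 2+2+2, 3+3}. The candidates containing elements of all these cycle types are S_3 x S_3 (6T9) of order 36, (S_3 x S_3) : C_2 (6T13) of order 72, S_6 (6T16) of order 720; the others are excluded. The observed types are precisely the cycle types that occur in S_3 x S_3 (6T9) (apart from the identity). Each of the other remaining candidates has further cycle types, and by the Chebotarev density theorem the matching factorization patterns would occur for a proportion of primes equal to their share of the group: (S_3 x S_3) : C_2 (6T13) additionally contains elements of type 4+2, 3+2+1, 2+1+1+1+1 (36 of its 72 elements, about 50% of primes); S_6 (6T16) additionally contains elements of type 5+1, 4+2, 4+1+1, 3+2+1, 2+1+1+1+1 (459 of its 720 elements, about 64% of primes). None of the 23 primes tested shows any such pattern (for each of these groups the chance of that is below 10^-4), which rules them out. Hence G = S_3 x S_3 (6T9), of order 36.

S_3 x S_3 (also written G36-)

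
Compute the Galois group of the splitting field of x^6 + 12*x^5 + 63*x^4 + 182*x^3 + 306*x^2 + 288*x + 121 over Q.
The polynomial f is an irreducible sextic over Q, so G = Gal(f/Q) is one of the 16 transitive subgroups 6T1, ..., 6T16 of S_6. The discriminant of f is -16003008, which is not a perfect square, so G is not contained in A_6. The transitive groups of degree 6 not contained in A_6 are: C_6 (6T1, order 6), S_3 (6T2, order 6), D_6 (6T3, order 12), C_3 x S_3 (6T5, order 18), A_4 x C_2 (6T6, order 24), S_4 (6T8, order 24), S_3 x S_3 (6T9, order 36), S_4 x C_2 (6T11, order 48), (S_3 x S_3) : C_2 (6T13, order 72), PGL(2,5) (6T14, order 120), S_6 (6T16, order 720). By Dedekind's theorem, for a prime p not dividing disc(f) the degrees of the irreducible factors of f mod p form the cycle type of an element of G. Factoring f modulo the 21 such primes p <= 89 (skipping 2, 3, 7, which divide the discriminant), each new pattern first appears at: mod 5: f = (x^6 + 2x^5 + 3x^4 + 2x^3 + x^2 + 3x + 1), pattern 6; mod 11: f = (x)(x^5 + x^4 + 8x^3 + 6x^2 + 9x + 2), pattern 5+1; mod 13: f = (x + 3)(x + 7)(x^4 + 2x^3 + 9x^2 + 11x + 7), pattern 4+1+1; mod 23: f = (x + 5)(x + 9)(x^2 + 9x + 16)(x^2 + 12x + 14), pattern 2+2+1+1; mod 43: f = (x^3 + 25x^2 + 24x + 21)(x^3 + 30x^2 + 20x + 16), pattern 3+3; mod 61: f = (x^2 + 36x + 40)(x^2 + 47x + 41)(x^2 + 51x + 35), pattern 2+2+2. No other pattern occurs in this range, so the set of observed cycle types is {6, 5+1, 4+1+1, 2+2+1+1, 3+3, 2+2+2}. The candidates containing elements of all these cycle types are PGL(2,5) (6T14) of order 120, S_6 (6T16) of order 720; the others are excluded. The observed types are precisely the cycle types that occur in PGL(2,5) (6T14) (apart from the identity). Each of the other remaining candidates has further cycle types, and by the Chebotarev density theorem the matching factorization patterns would occur for a proportion of primes equal to their share of the group: S_6 (6T16) additionally contains elements of type 4+2, 3+2+1, 3+1+1+1, 2+1+1+1+1 (265 of its 720 elements, about 37% of primes). None of the 21 primes tested shows any such pattern (for each of these groups the chance of that is below 10^-4), which rules them out. Hence G = PGL(2,5) (6T14), of order 120.

PGL(2,5) (order 120)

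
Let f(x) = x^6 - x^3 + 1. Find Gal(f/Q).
C_6 (also written C6)

The polynomial f is an irreducible sextic over Q, so G = Gal(f/Q) is one of the 16 transitive subgroups 6T1, ..., 6T16 of S_6. The discriminant of f is -19683, which is not a perfect square, so G is not contained in A_6. The transitive groups of degree 6 not contained in A_6 are: C_6 (6T1, order 6), S_3 (6T2, order 6), D_6 (6T3, order 12), C_3 x S_3 (6T5, order 18), A_4 x C_2 (6T6, order 24), S_4 (6T8, order 24), S_3 x S_3 (6T9, order 36), S_4 x C_2 (6T11, order 48), (S_3 x S_3) : C_2 (6T13, order 72), PGL(2,5) (6T14, order 120), S_6 (6T16, order 720). By Dedekind's theorem, for a prime p not dividing disc(f) the degrees of the irreducible factors of f mod p form the cycle type of an element of G. Factoring f modulo the 37 such primes p <= 163 (skipping 3, which divides the discriminant), each new pattern first appears at: mod 2: f = (x^6 + x^3 + 1), pattern 6; mod 7: f = (x^3 + 2)(x^3 + 4), pattern 3+3; mod 17: f = (x^2 + 7x + 1)(x^2 + 13x + 1)(x^2 + 14x + 1), pattern 2+2+2; mod 19: f = (x + 4)(x + 5)(x + 6)(x + 9)(x + 16)(x + 17), pattern 1+1+1+1+1+1. No other pattern occurs in this range, so the set of observed cycle types is {6, 3+3, 2+2+2, 1+1+1+1+1+1}. The candidates containing elements of all these cycle types are C_6 (6T1) of order 6, D_6 (6T3) of order 12, C_3 x S_3 (6T5) of order 18, A_4 x C_2 (6T6) of order 24, S_3 x S_3 (6T9) of order 36, S_4 x C_2 (6T11) of order 48, (S_3 x S_3) : C_2 (6T13) of order 72, PGL(2,5) (6T14) of order 120, S_6 (6T16) of order 720; the others are excluded. The observed types are precisely the cycle types that occur in C_6 (6T1). Each of the other remaining candidates has further cycle types, and by the Chebotarev density theorem the matching factorization patterns would occur for a proportion of primes equal to their share of the group: D_6 (6T3) additionally contains elements of type 2+2+1+1 (3 of its 12 elements, about 25% of primes); C_3 x S_3 (6T5) additionally contains elements of type 3+1+1+1 (4 of its 18 elements, about 22% of primes); A_4 x C_2 (6T6) additionally contains elements of type 2+2+1+1, 2+1+1+1+1 (6 of its 24 elements, about 25% of primes); S_3 x S_3 (6T9) additionally contains elements of type 3+1+1+1, 2+2+1+1 (13 of its 36 elements, about 36% of primes); S_4 x C_2 (6T11) additionally contains elements of type 4+2, 4+1+1, 2+2+1+1, 2+1+1+1+1 (24 of its 48 elements, about 50% of primes); (S_3 x S_3) : C_2 (6T13) additionally contains elements of type 4+2, 3+2+1, 3+1+1+1, 2+2+1+1, 2+1+1+1+1 (49 of its 72 elements, about 68% of primes); PGL(2,5) (6T14) additionally contains elements of type 5+1, 4+1+1, 2+2+1+1 (69 of its 120 elements, about 58% of primes); S_6 (6T16) additionally contains elements of type 5+1, 4+2, 4+1+1, 3+2+1, 3+1+1+1, 2+2+1+1, 2+1+1+1+1 (544 of its 720 elements, about 76% of primes). None of the 37 primes tested shows any such pattern (for each of these groups the chance of that is below 10^-4), which rules them out. Hence G = C_6 (6T1), of order 6.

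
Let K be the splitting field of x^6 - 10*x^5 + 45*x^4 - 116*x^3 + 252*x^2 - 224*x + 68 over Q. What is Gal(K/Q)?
The polynomial f is an irreducible sextic over Q, so G = Gal(f/Q) is one of the 16 transitive subgroups 6T1, ..., 6T16 of S_6. The discriminant of f is -3511396987830272, which is not a perfect square, so G is not contained in A_6. The transitive groups of degree 6 not contained in A_6 are: C_6 (6T1, order 6), S_3 (6T2, order 6), D_6 (6T3, order 12), C_3 x S_3 (6T5, order 18), A_4 x C_2 (6T6, order 24), S_4 (6T8, order 24), S_3 x S_3 (6T9, order 36), S_4 x C_2 (6T11, order 48), (S_3 x S_3) : C_2 (6T13, order 72), PGL(2,5) (6T14, order 120), S_6 (6T16, order 720). By Dedekind's theorem, for a prime p not dividing disc(f) the degrees of the irreducible factors of f mod p form the cycle type of an element of G. Factoring f modulo the 27 such primes p <= 127 (skipping 2, 17, 29, 83, which divide the discriminant), each new pattern first appears at: mod 3: f = (x^3 + 2x + 2)(x^3 + 2x^2 + x + 1), pattern 3+3; mod 5: f = (x^6 + 4x^3 + 2x^2 + x + 3), pattern 6; mod 7: f = (x + 2)(x + 4)(x^4 + 5x^3 + 5x + 5), pattern 4+1+1; mod 19: f = (x + 11)(x + 13)(x^2 + 9x + 13)(x^2 + 14x + 9), pattern 2+2+1+1; mod 23: f = (x^2 + 4x + 20)(x^2 + 13x + 11)(x^2 + 19x + 7), pattern 2+2+2; mod 67: f = (x^2 + 24x + 66)(x^4 + 33x^3 + 58x^2 + 66x + 66), pattern 4+2; mod 127: f = (x + 2)(x + 74)(x + 88)(x + 96)(x^2 + 111x + 40), pattern 2+1+1+1+1. No other pattern occurs in this range, so the set of observed cycle types is {3+3, 6, 4+1+1, 2+2+1+1, 2+2+2, 4+2, 2+1+1+1+1}. The candidates containing elements of all these cycle types are S_4 x C_2 (6T11) of order 48, S_6 (6T16) of order 720; the others are excluded. The observed types are precisely the cycle types that occur in S_4 x C_2 (6T11) (apart from the identity). Each of the other remaining candidates has further cycle types, and by the Chebotarev density theorem the matching factorization patterns would occur for a proportion of primes equal to their share of the group: S_6 (6T16) additionally contains elements of type 5+1, 3+2+1, 3+1+1+1 (304 of its 720 elements, about 42% of primes). None of the 27 primes tested shows any such pattern (for each of these groups the chance of that is below 10^-4), which rules them out. Hence G = S_4 x C_2 (6T11), of order 48.

6T11: S_4 x C_2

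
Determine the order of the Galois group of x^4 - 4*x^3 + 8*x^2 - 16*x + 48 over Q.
12

The degree of the splitting field over Q equals the order of the Galois group, so first determine the group. The polynomial is an irreducible quartic over Q and its discriminant is 12845056 = 3584^2, a perfect square, so the Galois group is contained in A_4. The resolvent cubic y^3 - 8*y^2 - 128*y + 512 is irreducible over Q. An irreducible resolvent with square discriminant gives A_4. The Galois group A_4 (4T4) has order 12, so the splitting field has degree 12 over Q.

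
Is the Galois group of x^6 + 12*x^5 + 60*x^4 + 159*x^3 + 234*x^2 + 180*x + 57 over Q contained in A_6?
No

The polynomial is irreducible of degree 6 over Q. Its discriminant is -19683, which is not a perfect square. A Galois group lies in the alternating group exactly when the discriminant is a square in Q, so the Galois group (C_6) is not contained in A_6.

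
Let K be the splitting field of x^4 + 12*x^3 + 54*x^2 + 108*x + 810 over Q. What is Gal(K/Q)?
V_4 (also written V4)

The polynomial is an irreducible quartic over Q and its discriminant is 99179645184 = 314928^2, a perfect square, so the Galois group is contained in A_4. The resolvent cubic y^3 - 54*y^2 - 1944*y + 46656 splits completely over Q, which gives the Klein four-group V_4.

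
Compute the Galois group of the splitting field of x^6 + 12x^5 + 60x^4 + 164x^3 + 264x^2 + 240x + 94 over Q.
S_3 x S_3, the direct product S_3 x S_3 in its degree-6 action

The polynomial f is an irreducible sextic over Q, so G = Gal(f/Q) is one of the 16 transitive subgroups 6T1, ..., 6T16 of S_6. The discriminant of f is 40310784, which is not a perfect square, so G is not contained in A_6. The transitive groups of degree 6 not contained in A_6 are: C_6 (6T1, order 6), S_3 (6T2, order 6), D_6 (6T3, order 12), C_3 x S_3 (6T5, order 18), A_4 x C_2 (6T6, order 24), S_4 (6T8, order 24), S_3 x S_3 (6T9, order 36), S_4 x C_2 (6T11, order 48), (S_3 x S_3) : C_2 (6T13, order 72), PGL(2,5) (6T14, order 120), S_6 (6T16, order 720). By Dedekind's theorem, for a prime p not dividing disc(f) the degrees of the irreducible factors of f mod p form the cycle type of an element of G. Factoring f modulo the 14 such primes p <= 53 (skipping 2, 3, which divide the discriminant), each new pattern first appears at: mod 5: f = (x + 3)(x + 4)(x^2 + 2x + 4)(x^2 + 3x + 3), pattern 2+2+1+1; mod 7: f = (x^6 + 5x^5 + 4x^4 + 3x^3 + 5x^2 + 2x + 3), pattern 6; mod 19: f = (x + 6)(x + 8)(x + 11)(x^3 + 6x^2 + 12x + 5), pattern 3+1+1+1; mod 31: f = (x^2 + 6x + 19)(x^2 + 14x + 20)(x^2 + 23x + 4), pattern 2+2+2; mod 43: f = (x^3 + 6x^2 + 12x + 3)(x^3 + 6x^2 + 12x + 17), pattern 3+3. No other pattern occurs in this range, so the set of observed cycle types is {2+2+1+1, 6, 3+1+1+1, 2+2+2, 3+3}. The candidates containing elements of all these cycle types are S_3 x S_3 (6T9) of order 36, (S_3 x S_3) : C_2 (6T13) of order 72, S_6 (6T16) of order 720; the others are excluded. The observed types are precisely the cycle types that occur in S_3 x S_3 (6T9) (apart from the identity). Each of the other remaining candidates has further cycle types, and by the Chebotarev density theorem the matching factorization patterns would occur for a proportion of primes equal to their share of the group: (S_3 x S_3) : C_2 (6T13) additionally contains elements of type 4+2, 3+2+1, 2+1+1+1+1 (36 of its 72 elements, about 50% of primes); S_6 (6T16) additionally contains elements of type 5+1, 4+2, 4+1+1, 3+2+1, 2+1+1+1+1 (459 of its 720 elements, about 64% of primes). None of the 14 primes tested shows any such pattern (for each of these groups the chance of that is below 10^-4), which rules them out. Hence G = S_3 x S_3 (6T9), of order 36.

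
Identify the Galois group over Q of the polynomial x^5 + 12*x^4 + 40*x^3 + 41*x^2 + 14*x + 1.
The polynomial f is an irreducible quintic over Q, so G = Gal(f/Q) is a transitive subgroup of S_5: one of C_5 (5T1, order 5), D_5 (5T2, order 10), F_20 (5T3, order 20), A_5 (5T4, order 60) or S_5 (5T5, order 120). The discriminant of f is 7745089 = 2783^2, a perfect square, so G is contained in A_5. The transitive groups of degree 5 contained in A_5 are: C_5 (5T1, order 5), D_5 (5T2, order 10), A_5 (5T4, order 60). By Dedekind's theorem, for a prime p not dividing disc(f) the degrees of the irreducible factors of f mod p form the cycle type of an element of G. Factoring f modulo the 14 such primes p <= 53 (skipping 11, 23, which divide the discriminant), each new pattern first appears at: mod 2: f = (x^5 + x^2 + 1), pattern 5; mod 43: f = (x + 10)(x + 13)(x + 14)(x + 25)(x + 36), pattern 1+1+1+1+1. No other pattern occurs in this range, so the set of observed cycle types is {5, 1+1+1+1+1}. The candidates containing elements of all these cycle types are C_5 (5T1) of order 5, D_5 (5T2) of order 10, A_5 (5T4) of order 60; the others are excluded. The observed types are precisely the cycle types that occur in C_5 (5T1). Each of the other remaining candidates has further cycle types, and by the Chebotarev density theorem the matching factorization patterns would occur for a proportion of primes equal to their share of the group: D_5 (5T2) additionally contains elements of type 2+2+1 (5 of its 10 elements, about 50% of primes); A_5 (5T4) additionally contains elements of type 3+1+1, 2+2+1 (35 of its 60 elements, about 58% of primes). None of the 14 primes tested shows any such pattern (for each of these groups the chance of that is below 10^-4), which rules them out. Hence G = C_5 (5T1), of order 5.

C_5 (also written C5)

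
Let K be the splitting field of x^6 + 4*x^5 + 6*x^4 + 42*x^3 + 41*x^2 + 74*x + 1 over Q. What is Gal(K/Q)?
A_4

The polynomial f is an irreducible sextic over Q, so G = Gal(f/Q) is one of the 16 transitive subgroups 6T1, ..., 6T16 of S_6. The discriminant of f is 1728393484898304 = 41573952^2, a perfect square, so G is contained in A_6. The transitive groups of degree 6 contained in A_6 are: A_4 (6T4, order 12), S_4 (6T7, order 24), (C_3 x C_3) : C_4 (6T10, order 36), PSL(2,5) (6T12, order 60), A_6 (6T15, order 360). By Dedekind's theorem, for a prime p not dividing disc(f) the degrees of the irreducible factors of f mod p form the cycle type of an element of G. Factoring f modulo the 33 such primes p <= 151 (skipping 2, 3, 7, which divide the discriminant), each new pattern first appears at: mod 5: f = (x^3 + x + 4)(x^3 + 4x^2 + 4), pattern 3+3; mod 13: f = (x + 10)(x + 12)(x^2 + 3x + 10)(x^2 + 5x + 10), pattern 2+2+1+1. No other pattern occurs in this range, so the set of observed cycle types is {3+3, 2+2+1+1}. The candidates containing elements of all these cycle types are A_4 (6T4) of order 12, S_4 (6T7) of order 24, (C_3 x C_3) : C_4 (6T10) of order 36, PSL(2,5) (6T12) of order 60, A_6 (6T15) of order 360; the others are excluded. The observed types are precisely the cycle types that occur in A_4 (6T4) (apart from the identity). Each of the other remaining candidates has further cycle types, and by the Chebotarev density theorem the matching factorization patterns would occur for a proportion of primes equal to their share of the group: S_4 (6T7) additionally contains elements of type 4+2 (6 of its 24 elements, about 25% of primes); (C_3 x C_3) : C_4 (6T10) additionally contains elements of type 4+2, 3+1+1+1 (22 of its 36 elements, about 61% of primes); PSL(2,5) (6T12) additionally contains elements of type 5+1 (24 of its 60 elements, about 40% of primes); A_6 (6T15) additionally contains elements of type 5+1, 4+2, 3+1+1+1 (274 of its 360 elements, about 76% of primes). None of the 33 primes tested shows any such pattern (for each of these groups the chance of that is below 10^-4), which rules them out. Hence G = A_4 (6T4), of order 12.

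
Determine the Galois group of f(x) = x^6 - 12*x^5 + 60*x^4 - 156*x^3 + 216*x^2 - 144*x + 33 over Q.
D_6 (order 12)

The polynomial f is an irreducible sextic over Q, so G = Gal(f/Q) is one of the 16 transitive subgroups 6T1, ..., 6T16 of S_6. The discriminant of f is 1259712, which is not a perfect square, so G is not contained in A_6. The transitive groups of degree 6 not contained in A_6 are: C_6 (6T1, order 6), S_3 (6T2, order 6), D_6 (6T3, order 12), C_3 x S_3 (6T5, order 18), A_4 x C_2 (6T6, order 24), S_4 (6T8, order 24), S_3 x S_3 (6T9, order 36), S_4 x C_2 (6T11, order 48), (S_3 x S_3) : C_2 (6T13, order 72), PGL(2,5) (6T14, order 120), S_6 (6T16, order 720). By Dedekind's theorem, for a prime p not dividing disc(f) the degrees of the irreducible factors of f mod p form the cycle type of an element of G. Factoring f modulo the 79 such primes p <= 419 (skipping 2, 3, which divide the discriminant), each new pattern first appears at: mod 5: f = (x^6 + 3x^5 + 4x^3 + x^2 + x + 3), pattern 6; mod 7: f = (x^2 + x + 3)(x^2 + 2x + 3)(x^2 + 6x + 6), pattern 2+2+2; mod 11: f = (x)(x + 4)(x^2 + x + 8)(x^2 + 5x + 1), pattern 2+2+1+1; mod 13: f = (x^3 + 7x^2 + 12x + 3)(x^3 + 7x^2 + 12x + 11), pattern 3+3; mod 97: f = (x + 16)(x + 25)(x + 29)(x + 46)(x + 70)(x + 93), pattern 1+1+1+1+1+1. No other pattern occurs in this range, so the set of observed cycle types is {6, 2+2+2, 2+2+1+1, 3+3, 1+1+1+1+1+1}. The candidates containing elements of all these cycle types are D_6 (6T3) of order 12, A_4 x C_2 (6T6) of order 24, S_3 x S_3 (6T9) of order 36, S_4 x C_2 (6T11) of order 48, (S_3 x S_3) : C_2 (6T13) of order 72, PGL(2,5) (6T14) of order 120, S_6 (6T16) of order 720; the others are excluded. The observed types are precisely the cycle types that occur in D_6 (6T3). Each of the other remaining candidates has further cycle types, and by the Chebotarev density theorem the matching factorization patterns would occur for a proportion of primes equal to their share of the group: A_4 x C_2 (6T6) additionally contains elements of type 2+1+1+1+1 (3 of its 24 elements, about 12% of primes); S_3 x S_3 (6T9) additionally contains elements of type 3+1+1+1 (4 of its 36 elements, about 11% of primes); S_4 x C_2 (6T11) additionally contains elements of type 4+2, 4+1+1, 2+1+1+1+1 (15 of its 48 elements, about 31% of primes); (S_3 x S_3) : C_2 (6T13) additionally contains elements of type 4+2, 3+2+1, 3+1+1+1, 2+1+1+1+1 (40 of its 72 elements, about 56% of primes); PGL(2,5) (6T14) additionally contains elements of type 5+1, 4+1+1 (54 of its 120 elements, about 45% of primes); S_6 (6T16) additionally contains elements of type 5+1, 4+2, 4+1+1, 3+2+1, 3+1+1+1, 2+1+1+1+1 (499 of its 720 elements, about 69% of primes). None of the 79 primes tested shows any such pattern (for each of these groups the chance of that is below 10^-4), which rules them out. Hence G = D_6 (6T3), of order 12.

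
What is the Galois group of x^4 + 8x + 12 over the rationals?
A_4, the alternating group on 4 letters

The polynomial is an irreducible quartic over Q and its discriminant is 331776 = 576^2, a perfect square, so the Galois group is contained in A_4. The resolvent cubic y^3 - 48*y - 64 is irreducible over Q. An irreducible resolvent with square discriminant gives A_4.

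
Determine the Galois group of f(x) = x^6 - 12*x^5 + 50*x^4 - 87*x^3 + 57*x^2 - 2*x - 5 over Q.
The polynomial f is an irreducible sextic over Q, so G = Gal(f/Q) is one of the 16 transitive subgroups 6T1, ..., 6T16 of S_6. The discriminant of f is 30991489 = 5567^2, a perfect square, so G is contained in A_6. The transitive groups of degree 6 contained in A_6 are: A_4 (6T4, order 12), S_4 (6T7, order 24), (C_3 x C_3) : C_4 (6T10, order 36), PSL(2,5) (6T12, order 60), A_6 (6T15, order 360). By Dedekind's theorem, for a prime p not dividing disc(f) the degrees of the irreducible factors of f mod p form the cycle type of an element of G. Factoring f modulo the 21 such primes p <= 79 (skipping 19, which divides the discriminant), each new pattern first appears at: mod 2: f = (x + 1)(x^5 + x^4 + x^3 + x + 1), pattern 5+1; mod 7: f = (x^3 + 3x^2 + x + 1)(x^3 + 6x^2 + 3x + 2), pattern 3+3; mod 61: f = (x + 35)(x + 57)(x^2 + 7x + 30)(x^2 + 11x + 13), pattern 2+2+1+1. No other pattern occurs in this range, so the set of observed cycle types is {5+1, 3+3, 2+2+1+1}. The candidates containing elements of all these cycle types are PSL(2,5) (6T12) of order 60, A_6 (6T15) of order 360; the others are excluded. The observed types are precisely the cycle types that occur in PSL(2,5) (6T12) (apart from the identity). Each of the other remaining candidates has further cycle types, and by the Chebotarev density theorem the matching factorization patterns would occur for a proportion of primes equal to their share of the group: A_6 (6T15) additionally contains elements of type 4+2, 3+1+1+1 (130 of its 360 elements, about 36% of primes). None of the 21 primes tested shows any such pattern (for each of these groups the chance of that is below 10^-4), which rules them out. Hence G = PSL(2,5) (6T12), of order 60.

PSL(2,5), A_5 acting on 6 points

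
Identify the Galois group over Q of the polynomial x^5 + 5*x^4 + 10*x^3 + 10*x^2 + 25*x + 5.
A_5 (also written A5)

The polynomial f is an irreducible quintic over Q, so G = Gal(f/Q) is a transitive subgroup of S_5: one of C_5 (5T1, order 5), D_5 (5T2, order 10), F_20 (5T3, order 20), A_5 (5T4, order 60) or S_5 (5T5, order 120). The discriminant of f is 1024000000 = 32000^2, a perfect square, so G is contained in A_5. The transitive groups of degree 5 contained in A_5 are: C_5 (5T1, order 5), D_5 (5T2, order 10), A_5 (5T4, order 60). By Dedekind's theorem, for a prime p not dividing disc(f) the degrees of the irreducible factors of f mod p form the cycle type of an element of G. Factoring f modulo the 2 such primes p <= 7 (skipping 2, 5, which divide the discriminant), each new pattern first appears at: mod 3: f = (x^5 + 2x^4 + x^3 + x^2 + x + 2), pattern 5; mod 7: f = (x + 5)(x + 6)(x^3 + x^2 + 4x + 6), pattern 3+1+1. No other pattern occurs in this range, so the set of observed cycle types is {5, 3+1+1}. Among the candidates above, the only group containing elements of all these cycle types is A_5 (5T4) — each of C_5 (5T1), D_5 (5T2) lacks at least one of them. Hence G = A_5 (5T4), of order 60.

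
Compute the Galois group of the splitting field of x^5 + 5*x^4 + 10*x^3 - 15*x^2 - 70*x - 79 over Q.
F_20 (order 20)

The polynomial f is an irreducible quintic over Q, so G = Gal(f/Q) is a transitive subgroup of S_5: one of C_5 (5T1, order 5), D_5 (5T2, order 10), F_20 (5T3, order 20), A_5 (5T4, order 60) or S_5 (5T5, order 120). The discriminant of f is 12189453125, which is not a perfect square, so G is not contained in A_5. The transitive groups of degree 5 not contained in A_5 are: F_20 (5T3, order 20), S_5 (5T5, order 120). By Dedekind's theorem, for a prime p not dividing disc(f) the degrees of the irreducible factors of f mod p form the cycle type of an element of G. Factoring f modulo the 18 such primes p <= 67 (skipping 5, which divides the discriminant), each new pattern first appears at: mod 2: f = (x + 1)(x^4 + x + 1), pattern 4+1; mod 11: f = (x^5 + 5x^4 + 10x^3 + 7x^2 + 7x + 9), pattern 5; mod 19: f = (x + 16)(x^2 + 2x + 6)(x^2 + 6x + 16), pattern 2+2+1; mod 31: f = (x + 2)(x + 7)(x + 8)(x + 24)(x + 26), pattern 1+1+1+1+1. No other pattern occurs in this range, so the set of observed cycle types is {4+1, 5, 2+2+1, 1+1+1+1+1}. The candidates containing elements of all these cycle types are F_20 (5T3) of order 20, S_5 (5T5) of order 120; the others are excluded. The observed types are precisely the cycle types that occur in F_20 (5T3). Each of the other remaining candidates has further cycle types, and by the Chebotarev density theorem the matching factorization patterns would occur for a proportion of primes equal to their share of the group: S_5 (5T5) additionally contains elements of type 3+2, 3+1+1, 2+1+1+1 (50 of its 120 elements, about 42% of primes). None of the 18 primes tested shows any such pattern (for each of these groups the chance of that is below 10^-4), which rules them out. Hence G = F_20 (5T3), of order 20.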